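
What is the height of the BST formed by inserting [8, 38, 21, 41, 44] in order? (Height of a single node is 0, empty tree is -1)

Insertion order: [8, 38, 21, 41, 44]
Tree (level-order array): [8, None, 38, 21, 41, None, None, None, 44]
Compute height bottom-up (empty subtree = -1):
  height(21) = 1 + max(-1, -1) = 0
  height(44) = 1 + max(-1, -1) = 0
  height(41) = 1 + max(-1, 0) = 1
  height(38) = 1 + max(0, 1) = 2
  height(8) = 1 + max(-1, 2) = 3
Height = 3


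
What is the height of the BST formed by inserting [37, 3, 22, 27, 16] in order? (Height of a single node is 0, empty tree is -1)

Insertion order: [37, 3, 22, 27, 16]
Tree (level-order array): [37, 3, None, None, 22, 16, 27]
Compute height bottom-up (empty subtree = -1):
  height(16) = 1 + max(-1, -1) = 0
  height(27) = 1 + max(-1, -1) = 0
  height(22) = 1 + max(0, 0) = 1
  height(3) = 1 + max(-1, 1) = 2
  height(37) = 1 + max(2, -1) = 3
Height = 3


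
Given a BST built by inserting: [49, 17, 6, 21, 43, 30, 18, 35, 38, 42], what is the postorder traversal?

Tree insertion order: [49, 17, 6, 21, 43, 30, 18, 35, 38, 42]
Tree (level-order array): [49, 17, None, 6, 21, None, None, 18, 43, None, None, 30, None, None, 35, None, 38, None, 42]
Postorder traversal: [6, 18, 42, 38, 35, 30, 43, 21, 17, 49]


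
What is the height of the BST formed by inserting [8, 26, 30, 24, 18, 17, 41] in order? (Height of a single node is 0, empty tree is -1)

Insertion order: [8, 26, 30, 24, 18, 17, 41]
Tree (level-order array): [8, None, 26, 24, 30, 18, None, None, 41, 17]
Compute height bottom-up (empty subtree = -1):
  height(17) = 1 + max(-1, -1) = 0
  height(18) = 1 + max(0, -1) = 1
  height(24) = 1 + max(1, -1) = 2
  height(41) = 1 + max(-1, -1) = 0
  height(30) = 1 + max(-1, 0) = 1
  height(26) = 1 + max(2, 1) = 3
  height(8) = 1 + max(-1, 3) = 4
Height = 4


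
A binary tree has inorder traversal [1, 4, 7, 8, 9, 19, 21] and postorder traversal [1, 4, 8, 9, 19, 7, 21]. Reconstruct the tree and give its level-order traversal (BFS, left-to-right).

Inorder:   [1, 4, 7, 8, 9, 19, 21]
Postorder: [1, 4, 8, 9, 19, 7, 21]
Algorithm: postorder visits root last, so walk postorder right-to-left;
each value is the root of the current inorder slice — split it at that
value, recurse on the right subtree first, then the left.
Recursive splits:
  root=21; inorder splits into left=[1, 4, 7, 8, 9, 19], right=[]
  root=7; inorder splits into left=[1, 4], right=[8, 9, 19]
  root=19; inorder splits into left=[8, 9], right=[]
  root=9; inorder splits into left=[8], right=[]
  root=8; inorder splits into left=[], right=[]
  root=4; inorder splits into left=[1], right=[]
  root=1; inorder splits into left=[], right=[]
Reconstructed level-order: [21, 7, 4, 19, 1, 9, 8]


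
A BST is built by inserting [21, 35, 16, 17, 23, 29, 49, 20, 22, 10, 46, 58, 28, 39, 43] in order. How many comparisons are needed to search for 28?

Search path for 28: 21 -> 35 -> 23 -> 29 -> 28
Found: True
Comparisons: 5


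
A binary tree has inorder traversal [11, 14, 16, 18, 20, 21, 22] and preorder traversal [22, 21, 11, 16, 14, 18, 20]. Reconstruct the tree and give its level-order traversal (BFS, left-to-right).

Inorder:  [11, 14, 16, 18, 20, 21, 22]
Preorder: [22, 21, 11, 16, 14, 18, 20]
Algorithm: preorder visits root first, so consume preorder in order;
for each root, split the current inorder slice at that value into
left-subtree inorder and right-subtree inorder, then recurse.
Recursive splits:
  root=22; inorder splits into left=[11, 14, 16, 18, 20, 21], right=[]
  root=21; inorder splits into left=[11, 14, 16, 18, 20], right=[]
  root=11; inorder splits into left=[], right=[14, 16, 18, 20]
  root=16; inorder splits into left=[14], right=[18, 20]
  root=14; inorder splits into left=[], right=[]
  root=18; inorder splits into left=[], right=[20]
  root=20; inorder splits into left=[], right=[]
Reconstructed level-order: [22, 21, 11, 16, 14, 18, 20]


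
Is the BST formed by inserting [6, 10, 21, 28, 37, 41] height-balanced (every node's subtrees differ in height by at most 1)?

Tree (level-order array): [6, None, 10, None, 21, None, 28, None, 37, None, 41]
Definition: a tree is height-balanced if, at every node, |h(left) - h(right)| <= 1 (empty subtree has height -1).
Bottom-up per-node check:
  node 41: h_left=-1, h_right=-1, diff=0 [OK], height=0
  node 37: h_left=-1, h_right=0, diff=1 [OK], height=1
  node 28: h_left=-1, h_right=1, diff=2 [FAIL (|-1-1|=2 > 1)], height=2
  node 21: h_left=-1, h_right=2, diff=3 [FAIL (|-1-2|=3 > 1)], height=3
  node 10: h_left=-1, h_right=3, diff=4 [FAIL (|-1-3|=4 > 1)], height=4
  node 6: h_left=-1, h_right=4, diff=5 [FAIL (|-1-4|=5 > 1)], height=5
Node 28 violates the condition: |-1 - 1| = 2 > 1.
Result: Not balanced


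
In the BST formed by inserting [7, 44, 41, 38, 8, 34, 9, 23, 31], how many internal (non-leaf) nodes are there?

Tree built from: [7, 44, 41, 38, 8, 34, 9, 23, 31]
Tree (level-order array): [7, None, 44, 41, None, 38, None, 8, None, None, 34, 9, None, None, 23, None, 31]
Rule: An internal node has at least one child.
Per-node child counts:
  node 7: 1 child(ren)
  node 44: 1 child(ren)
  node 41: 1 child(ren)
  node 38: 1 child(ren)
  node 8: 1 child(ren)
  node 34: 1 child(ren)
  node 9: 1 child(ren)
  node 23: 1 child(ren)
  node 31: 0 child(ren)
Matching nodes: [7, 44, 41, 38, 8, 34, 9, 23]
Count of internal (non-leaf) nodes: 8


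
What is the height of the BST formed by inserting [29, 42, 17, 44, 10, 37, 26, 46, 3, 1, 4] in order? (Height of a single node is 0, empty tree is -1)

Insertion order: [29, 42, 17, 44, 10, 37, 26, 46, 3, 1, 4]
Tree (level-order array): [29, 17, 42, 10, 26, 37, 44, 3, None, None, None, None, None, None, 46, 1, 4]
Compute height bottom-up (empty subtree = -1):
  height(1) = 1 + max(-1, -1) = 0
  height(4) = 1 + max(-1, -1) = 0
  height(3) = 1 + max(0, 0) = 1
  height(10) = 1 + max(1, -1) = 2
  height(26) = 1 + max(-1, -1) = 0
  height(17) = 1 + max(2, 0) = 3
  height(37) = 1 + max(-1, -1) = 0
  height(46) = 1 + max(-1, -1) = 0
  height(44) = 1 + max(-1, 0) = 1
  height(42) = 1 + max(0, 1) = 2
  height(29) = 1 + max(3, 2) = 4
Height = 4


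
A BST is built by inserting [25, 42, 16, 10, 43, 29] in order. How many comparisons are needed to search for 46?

Search path for 46: 25 -> 42 -> 43
Found: False
Comparisons: 3


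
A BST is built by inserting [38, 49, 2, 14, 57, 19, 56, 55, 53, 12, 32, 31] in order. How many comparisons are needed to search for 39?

Search path for 39: 38 -> 49
Found: False
Comparisons: 2


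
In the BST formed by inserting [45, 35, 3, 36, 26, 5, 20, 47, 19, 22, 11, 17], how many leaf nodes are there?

Tree built from: [45, 35, 3, 36, 26, 5, 20, 47, 19, 22, 11, 17]
Tree (level-order array): [45, 35, 47, 3, 36, None, None, None, 26, None, None, 5, None, None, 20, 19, 22, 11, None, None, None, None, 17]
Rule: A leaf has 0 children.
Per-node child counts:
  node 45: 2 child(ren)
  node 35: 2 child(ren)
  node 3: 1 child(ren)
  node 26: 1 child(ren)
  node 5: 1 child(ren)
  node 20: 2 child(ren)
  node 19: 1 child(ren)
  node 11: 1 child(ren)
  node 17: 0 child(ren)
  node 22: 0 child(ren)
  node 36: 0 child(ren)
  node 47: 0 child(ren)
Matching nodes: [17, 22, 36, 47]
Count of leaf nodes: 4


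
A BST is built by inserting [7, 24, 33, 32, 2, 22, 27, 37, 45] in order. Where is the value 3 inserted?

Starting tree (level order): [7, 2, 24, None, None, 22, 33, None, None, 32, 37, 27, None, None, 45]
Insertion path: 7 -> 2
Result: insert 3 as right child of 2
Final tree (level order): [7, 2, 24, None, 3, 22, 33, None, None, None, None, 32, 37, 27, None, None, 45]


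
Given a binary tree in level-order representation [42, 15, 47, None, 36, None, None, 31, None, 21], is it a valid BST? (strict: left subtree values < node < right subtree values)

Level-order array: [42, 15, 47, None, 36, None, None, 31, None, 21]
Validate using subtree bounds (lo, hi): at each node, require lo < value < hi,
then recurse left with hi=value and right with lo=value.
Preorder trace (stopping at first violation):
  at node 42 with bounds (-inf, +inf): OK
  at node 15 with bounds (-inf, 42): OK
  at node 36 with bounds (15, 42): OK
  at node 31 with bounds (15, 36): OK
  at node 21 with bounds (15, 31): OK
  at node 47 with bounds (42, +inf): OK
No violation found at any node.
Result: Valid BST


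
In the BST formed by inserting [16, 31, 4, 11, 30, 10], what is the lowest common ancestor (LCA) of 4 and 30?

Tree insertion order: [16, 31, 4, 11, 30, 10]
Tree (level-order array): [16, 4, 31, None, 11, 30, None, 10]
In a BST, the LCA of p=4, q=30 is the first node v on the
root-to-leaf path with p <= v <= q (go left if both < v, right if both > v).
Walk from root:
  at 16: 4 <= 16 <= 30, this is the LCA
LCA = 16


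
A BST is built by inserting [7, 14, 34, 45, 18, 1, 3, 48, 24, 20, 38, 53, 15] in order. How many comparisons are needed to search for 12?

Search path for 12: 7 -> 14
Found: False
Comparisons: 2


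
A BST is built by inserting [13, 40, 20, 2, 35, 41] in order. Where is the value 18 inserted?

Starting tree (level order): [13, 2, 40, None, None, 20, 41, None, 35]
Insertion path: 13 -> 40 -> 20
Result: insert 18 as left child of 20
Final tree (level order): [13, 2, 40, None, None, 20, 41, 18, 35]


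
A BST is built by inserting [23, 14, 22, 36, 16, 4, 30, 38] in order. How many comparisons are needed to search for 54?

Search path for 54: 23 -> 36 -> 38
Found: False
Comparisons: 3


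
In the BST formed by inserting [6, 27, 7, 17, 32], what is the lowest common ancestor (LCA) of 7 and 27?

Tree insertion order: [6, 27, 7, 17, 32]
Tree (level-order array): [6, None, 27, 7, 32, None, 17]
In a BST, the LCA of p=7, q=27 is the first node v on the
root-to-leaf path with p <= v <= q (go left if both < v, right if both > v).
Walk from root:
  at 6: both 7 and 27 > 6, go right
  at 27: 7 <= 27 <= 27, this is the LCA
LCA = 27


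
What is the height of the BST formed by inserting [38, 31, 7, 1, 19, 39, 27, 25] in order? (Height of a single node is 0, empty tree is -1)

Insertion order: [38, 31, 7, 1, 19, 39, 27, 25]
Tree (level-order array): [38, 31, 39, 7, None, None, None, 1, 19, None, None, None, 27, 25]
Compute height bottom-up (empty subtree = -1):
  height(1) = 1 + max(-1, -1) = 0
  height(25) = 1 + max(-1, -1) = 0
  height(27) = 1 + max(0, -1) = 1
  height(19) = 1 + max(-1, 1) = 2
  height(7) = 1 + max(0, 2) = 3
  height(31) = 1 + max(3, -1) = 4
  height(39) = 1 + max(-1, -1) = 0
  height(38) = 1 + max(4, 0) = 5
Height = 5


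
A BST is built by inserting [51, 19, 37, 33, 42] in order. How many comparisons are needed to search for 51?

Search path for 51: 51
Found: True
Comparisons: 1


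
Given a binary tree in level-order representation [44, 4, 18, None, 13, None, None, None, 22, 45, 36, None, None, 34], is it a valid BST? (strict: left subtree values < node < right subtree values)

Level-order array: [44, 4, 18, None, 13, None, None, None, 22, 45, 36, None, None, 34]
Validate using subtree bounds (lo, hi): at each node, require lo < value < hi,
then recurse left with hi=value and right with lo=value.
Preorder trace (stopping at first violation):
  at node 44 with bounds (-inf, +inf): OK
  at node 4 with bounds (-inf, 44): OK
  at node 13 with bounds (4, 44): OK
  at node 22 with bounds (13, 44): OK
  at node 45 with bounds (13, 22): VIOLATION
Node 45 violates its bound: not (13 < 45 < 22).
Result: Not a valid BST


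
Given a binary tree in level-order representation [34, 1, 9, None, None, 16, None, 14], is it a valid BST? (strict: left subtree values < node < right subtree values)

Level-order array: [34, 1, 9, None, None, 16, None, 14]
Validate using subtree bounds (lo, hi): at each node, require lo < value < hi,
then recurse left with hi=value and right with lo=value.
Preorder trace (stopping at first violation):
  at node 34 with bounds (-inf, +inf): OK
  at node 1 with bounds (-inf, 34): OK
  at node 9 with bounds (34, +inf): VIOLATION
Node 9 violates its bound: not (34 < 9 < +inf).
Result: Not a valid BST


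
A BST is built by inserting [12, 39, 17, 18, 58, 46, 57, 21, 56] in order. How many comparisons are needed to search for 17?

Search path for 17: 12 -> 39 -> 17
Found: True
Comparisons: 3


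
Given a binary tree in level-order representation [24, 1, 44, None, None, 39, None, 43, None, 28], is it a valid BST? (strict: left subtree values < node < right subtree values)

Level-order array: [24, 1, 44, None, None, 39, None, 43, None, 28]
Validate using subtree bounds (lo, hi): at each node, require lo < value < hi,
then recurse left with hi=value and right with lo=value.
Preorder trace (stopping at first violation):
  at node 24 with bounds (-inf, +inf): OK
  at node 1 with bounds (-inf, 24): OK
  at node 44 with bounds (24, +inf): OK
  at node 39 with bounds (24, 44): OK
  at node 43 with bounds (24, 39): VIOLATION
Node 43 violates its bound: not (24 < 43 < 39).
Result: Not a valid BST


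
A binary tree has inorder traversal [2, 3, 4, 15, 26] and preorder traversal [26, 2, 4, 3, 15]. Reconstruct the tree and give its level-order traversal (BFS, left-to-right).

Inorder:  [2, 3, 4, 15, 26]
Preorder: [26, 2, 4, 3, 15]
Algorithm: preorder visits root first, so consume preorder in order;
for each root, split the current inorder slice at that value into
left-subtree inorder and right-subtree inorder, then recurse.
Recursive splits:
  root=26; inorder splits into left=[2, 3, 4, 15], right=[]
  root=2; inorder splits into left=[], right=[3, 4, 15]
  root=4; inorder splits into left=[3], right=[15]
  root=3; inorder splits into left=[], right=[]
  root=15; inorder splits into left=[], right=[]
Reconstructed level-order: [26, 2, 4, 3, 15]


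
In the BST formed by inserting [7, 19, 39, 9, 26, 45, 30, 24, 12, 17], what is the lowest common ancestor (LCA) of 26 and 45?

Tree insertion order: [7, 19, 39, 9, 26, 45, 30, 24, 12, 17]
Tree (level-order array): [7, None, 19, 9, 39, None, 12, 26, 45, None, 17, 24, 30]
In a BST, the LCA of p=26, q=45 is the first node v on the
root-to-leaf path with p <= v <= q (go left if both < v, right if both > v).
Walk from root:
  at 7: both 26 and 45 > 7, go right
  at 19: both 26 and 45 > 19, go right
  at 39: 26 <= 39 <= 45, this is the LCA
LCA = 39


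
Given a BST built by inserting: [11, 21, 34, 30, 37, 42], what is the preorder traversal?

Tree insertion order: [11, 21, 34, 30, 37, 42]
Tree (level-order array): [11, None, 21, None, 34, 30, 37, None, None, None, 42]
Preorder traversal: [11, 21, 34, 30, 37, 42]


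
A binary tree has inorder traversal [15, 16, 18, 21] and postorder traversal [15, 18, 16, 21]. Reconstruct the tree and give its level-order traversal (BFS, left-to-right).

Inorder:   [15, 16, 18, 21]
Postorder: [15, 18, 16, 21]
Algorithm: postorder visits root last, so walk postorder right-to-left;
each value is the root of the current inorder slice — split it at that
value, recurse on the right subtree first, then the left.
Recursive splits:
  root=21; inorder splits into left=[15, 16, 18], right=[]
  root=16; inorder splits into left=[15], right=[18]
  root=18; inorder splits into left=[], right=[]
  root=15; inorder splits into left=[], right=[]
Reconstructed level-order: [21, 16, 15, 18]


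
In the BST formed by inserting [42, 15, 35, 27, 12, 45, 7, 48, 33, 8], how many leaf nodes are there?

Tree built from: [42, 15, 35, 27, 12, 45, 7, 48, 33, 8]
Tree (level-order array): [42, 15, 45, 12, 35, None, 48, 7, None, 27, None, None, None, None, 8, None, 33]
Rule: A leaf has 0 children.
Per-node child counts:
  node 42: 2 child(ren)
  node 15: 2 child(ren)
  node 12: 1 child(ren)
  node 7: 1 child(ren)
  node 8: 0 child(ren)
  node 35: 1 child(ren)
  node 27: 1 child(ren)
  node 33: 0 child(ren)
  node 45: 1 child(ren)
  node 48: 0 child(ren)
Matching nodes: [8, 33, 48]
Count of leaf nodes: 3


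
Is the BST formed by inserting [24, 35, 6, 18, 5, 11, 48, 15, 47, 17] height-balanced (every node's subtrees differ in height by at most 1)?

Tree (level-order array): [24, 6, 35, 5, 18, None, 48, None, None, 11, None, 47, None, None, 15, None, None, None, 17]
Definition: a tree is height-balanced if, at every node, |h(left) - h(right)| <= 1 (empty subtree has height -1).
Bottom-up per-node check:
  node 5: h_left=-1, h_right=-1, diff=0 [OK], height=0
  node 17: h_left=-1, h_right=-1, diff=0 [OK], height=0
  node 15: h_left=-1, h_right=0, diff=1 [OK], height=1
  node 11: h_left=-1, h_right=1, diff=2 [FAIL (|-1-1|=2 > 1)], height=2
  node 18: h_left=2, h_right=-1, diff=3 [FAIL (|2--1|=3 > 1)], height=3
  node 6: h_left=0, h_right=3, diff=3 [FAIL (|0-3|=3 > 1)], height=4
  node 47: h_left=-1, h_right=-1, diff=0 [OK], height=0
  node 48: h_left=0, h_right=-1, diff=1 [OK], height=1
  node 35: h_left=-1, h_right=1, diff=2 [FAIL (|-1-1|=2 > 1)], height=2
  node 24: h_left=4, h_right=2, diff=2 [FAIL (|4-2|=2 > 1)], height=5
Node 11 violates the condition: |-1 - 1| = 2 > 1.
Result: Not balanced


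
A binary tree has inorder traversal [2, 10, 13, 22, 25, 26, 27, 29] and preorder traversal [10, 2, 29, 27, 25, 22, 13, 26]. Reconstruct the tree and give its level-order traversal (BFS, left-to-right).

Inorder:  [2, 10, 13, 22, 25, 26, 27, 29]
Preorder: [10, 2, 29, 27, 25, 22, 13, 26]
Algorithm: preorder visits root first, so consume preorder in order;
for each root, split the current inorder slice at that value into
left-subtree inorder and right-subtree inorder, then recurse.
Recursive splits:
  root=10; inorder splits into left=[2], right=[13, 22, 25, 26, 27, 29]
  root=2; inorder splits into left=[], right=[]
  root=29; inorder splits into left=[13, 22, 25, 26, 27], right=[]
  root=27; inorder splits into left=[13, 22, 25, 26], right=[]
  root=25; inorder splits into left=[13, 22], right=[26]
  root=22; inorder splits into left=[13], right=[]
  root=13; inorder splits into left=[], right=[]
  root=26; inorder splits into left=[], right=[]
Reconstructed level-order: [10, 2, 29, 27, 25, 22, 26, 13]


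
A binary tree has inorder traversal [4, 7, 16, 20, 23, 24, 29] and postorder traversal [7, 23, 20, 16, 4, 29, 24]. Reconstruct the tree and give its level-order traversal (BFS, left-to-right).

Inorder:   [4, 7, 16, 20, 23, 24, 29]
Postorder: [7, 23, 20, 16, 4, 29, 24]
Algorithm: postorder visits root last, so walk postorder right-to-left;
each value is the root of the current inorder slice — split it at that
value, recurse on the right subtree first, then the left.
Recursive splits:
  root=24; inorder splits into left=[4, 7, 16, 20, 23], right=[29]
  root=29; inorder splits into left=[], right=[]
  root=4; inorder splits into left=[], right=[7, 16, 20, 23]
  root=16; inorder splits into left=[7], right=[20, 23]
  root=20; inorder splits into left=[], right=[23]
  root=23; inorder splits into left=[], right=[]
  root=7; inorder splits into left=[], right=[]
Reconstructed level-order: [24, 4, 29, 16, 7, 20, 23]


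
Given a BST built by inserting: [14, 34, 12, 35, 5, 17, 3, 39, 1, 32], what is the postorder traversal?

Tree insertion order: [14, 34, 12, 35, 5, 17, 3, 39, 1, 32]
Tree (level-order array): [14, 12, 34, 5, None, 17, 35, 3, None, None, 32, None, 39, 1]
Postorder traversal: [1, 3, 5, 12, 32, 17, 39, 35, 34, 14]


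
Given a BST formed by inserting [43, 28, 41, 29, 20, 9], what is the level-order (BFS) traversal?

Tree insertion order: [43, 28, 41, 29, 20, 9]
Tree (level-order array): [43, 28, None, 20, 41, 9, None, 29]
BFS from the root, enqueuing left then right child of each popped node:
  queue [43] -> pop 43, enqueue [28], visited so far: [43]
  queue [28] -> pop 28, enqueue [20, 41], visited so far: [43, 28]
  queue [20, 41] -> pop 20, enqueue [9], visited so far: [43, 28, 20]
  queue [41, 9] -> pop 41, enqueue [29], visited so far: [43, 28, 20, 41]
  queue [9, 29] -> pop 9, enqueue [none], visited so far: [43, 28, 20, 41, 9]
  queue [29] -> pop 29, enqueue [none], visited so far: [43, 28, 20, 41, 9, 29]
Result: [43, 28, 20, 41, 9, 29]


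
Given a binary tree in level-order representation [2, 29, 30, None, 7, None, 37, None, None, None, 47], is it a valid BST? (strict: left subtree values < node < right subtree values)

Level-order array: [2, 29, 30, None, 7, None, 37, None, None, None, 47]
Validate using subtree bounds (lo, hi): at each node, require lo < value < hi,
then recurse left with hi=value and right with lo=value.
Preorder trace (stopping at first violation):
  at node 2 with bounds (-inf, +inf): OK
  at node 29 with bounds (-inf, 2): VIOLATION
Node 29 violates its bound: not (-inf < 29 < 2).
Result: Not a valid BST


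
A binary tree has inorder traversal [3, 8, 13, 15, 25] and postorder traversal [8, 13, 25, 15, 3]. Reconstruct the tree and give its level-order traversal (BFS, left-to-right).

Inorder:   [3, 8, 13, 15, 25]
Postorder: [8, 13, 25, 15, 3]
Algorithm: postorder visits root last, so walk postorder right-to-left;
each value is the root of the current inorder slice — split it at that
value, recurse on the right subtree first, then the left.
Recursive splits:
  root=3; inorder splits into left=[], right=[8, 13, 15, 25]
  root=15; inorder splits into left=[8, 13], right=[25]
  root=25; inorder splits into left=[], right=[]
  root=13; inorder splits into left=[8], right=[]
  root=8; inorder splits into left=[], right=[]
Reconstructed level-order: [3, 15, 13, 25, 8]


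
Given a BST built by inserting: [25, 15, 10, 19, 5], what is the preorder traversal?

Tree insertion order: [25, 15, 10, 19, 5]
Tree (level-order array): [25, 15, None, 10, 19, 5]
Preorder traversal: [25, 15, 10, 5, 19]


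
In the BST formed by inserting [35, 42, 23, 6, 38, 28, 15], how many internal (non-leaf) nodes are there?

Tree built from: [35, 42, 23, 6, 38, 28, 15]
Tree (level-order array): [35, 23, 42, 6, 28, 38, None, None, 15]
Rule: An internal node has at least one child.
Per-node child counts:
  node 35: 2 child(ren)
  node 23: 2 child(ren)
  node 6: 1 child(ren)
  node 15: 0 child(ren)
  node 28: 0 child(ren)
  node 42: 1 child(ren)
  node 38: 0 child(ren)
Matching nodes: [35, 23, 6, 42]
Count of internal (non-leaf) nodes: 4


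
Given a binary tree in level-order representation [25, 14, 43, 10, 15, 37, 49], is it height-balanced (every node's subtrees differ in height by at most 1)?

Tree (level-order array): [25, 14, 43, 10, 15, 37, 49]
Definition: a tree is height-balanced if, at every node, |h(left) - h(right)| <= 1 (empty subtree has height -1).
Bottom-up per-node check:
  node 10: h_left=-1, h_right=-1, diff=0 [OK], height=0
  node 15: h_left=-1, h_right=-1, diff=0 [OK], height=0
  node 14: h_left=0, h_right=0, diff=0 [OK], height=1
  node 37: h_left=-1, h_right=-1, diff=0 [OK], height=0
  node 49: h_left=-1, h_right=-1, diff=0 [OK], height=0
  node 43: h_left=0, h_right=0, diff=0 [OK], height=1
  node 25: h_left=1, h_right=1, diff=0 [OK], height=2
All nodes satisfy the balance condition.
Result: Balanced


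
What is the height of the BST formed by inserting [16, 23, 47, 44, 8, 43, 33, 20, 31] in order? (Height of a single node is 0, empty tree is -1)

Insertion order: [16, 23, 47, 44, 8, 43, 33, 20, 31]
Tree (level-order array): [16, 8, 23, None, None, 20, 47, None, None, 44, None, 43, None, 33, None, 31]
Compute height bottom-up (empty subtree = -1):
  height(8) = 1 + max(-1, -1) = 0
  height(20) = 1 + max(-1, -1) = 0
  height(31) = 1 + max(-1, -1) = 0
  height(33) = 1 + max(0, -1) = 1
  height(43) = 1 + max(1, -1) = 2
  height(44) = 1 + max(2, -1) = 3
  height(47) = 1 + max(3, -1) = 4
  height(23) = 1 + max(0, 4) = 5
  height(16) = 1 + max(0, 5) = 6
Height = 6


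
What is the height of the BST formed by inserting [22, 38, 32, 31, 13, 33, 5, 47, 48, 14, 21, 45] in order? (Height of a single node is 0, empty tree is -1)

Insertion order: [22, 38, 32, 31, 13, 33, 5, 47, 48, 14, 21, 45]
Tree (level-order array): [22, 13, 38, 5, 14, 32, 47, None, None, None, 21, 31, 33, 45, 48]
Compute height bottom-up (empty subtree = -1):
  height(5) = 1 + max(-1, -1) = 0
  height(21) = 1 + max(-1, -1) = 0
  height(14) = 1 + max(-1, 0) = 1
  height(13) = 1 + max(0, 1) = 2
  height(31) = 1 + max(-1, -1) = 0
  height(33) = 1 + max(-1, -1) = 0
  height(32) = 1 + max(0, 0) = 1
  height(45) = 1 + max(-1, -1) = 0
  height(48) = 1 + max(-1, -1) = 0
  height(47) = 1 + max(0, 0) = 1
  height(38) = 1 + max(1, 1) = 2
  height(22) = 1 + max(2, 2) = 3
Height = 3


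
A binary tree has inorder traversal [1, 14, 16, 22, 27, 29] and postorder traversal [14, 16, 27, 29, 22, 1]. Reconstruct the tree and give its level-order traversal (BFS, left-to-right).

Inorder:   [1, 14, 16, 22, 27, 29]
Postorder: [14, 16, 27, 29, 22, 1]
Algorithm: postorder visits root last, so walk postorder right-to-left;
each value is the root of the current inorder slice — split it at that
value, recurse on the right subtree first, then the left.
Recursive splits:
  root=1; inorder splits into left=[], right=[14, 16, 22, 27, 29]
  root=22; inorder splits into left=[14, 16], right=[27, 29]
  root=29; inorder splits into left=[27], right=[]
  root=27; inorder splits into left=[], right=[]
  root=16; inorder splits into left=[14], right=[]
  root=14; inorder splits into left=[], right=[]
Reconstructed level-order: [1, 22, 16, 29, 14, 27]


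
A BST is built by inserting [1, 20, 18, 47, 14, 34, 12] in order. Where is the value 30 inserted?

Starting tree (level order): [1, None, 20, 18, 47, 14, None, 34, None, 12]
Insertion path: 1 -> 20 -> 47 -> 34
Result: insert 30 as left child of 34
Final tree (level order): [1, None, 20, 18, 47, 14, None, 34, None, 12, None, 30]


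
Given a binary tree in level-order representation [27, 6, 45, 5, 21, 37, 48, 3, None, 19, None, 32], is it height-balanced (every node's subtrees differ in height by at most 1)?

Tree (level-order array): [27, 6, 45, 5, 21, 37, 48, 3, None, 19, None, 32]
Definition: a tree is height-balanced if, at every node, |h(left) - h(right)| <= 1 (empty subtree has height -1).
Bottom-up per-node check:
  node 3: h_left=-1, h_right=-1, diff=0 [OK], height=0
  node 5: h_left=0, h_right=-1, diff=1 [OK], height=1
  node 19: h_left=-1, h_right=-1, diff=0 [OK], height=0
  node 21: h_left=0, h_right=-1, diff=1 [OK], height=1
  node 6: h_left=1, h_right=1, diff=0 [OK], height=2
  node 32: h_left=-1, h_right=-1, diff=0 [OK], height=0
  node 37: h_left=0, h_right=-1, diff=1 [OK], height=1
  node 48: h_left=-1, h_right=-1, diff=0 [OK], height=0
  node 45: h_left=1, h_right=0, diff=1 [OK], height=2
  node 27: h_left=2, h_right=2, diff=0 [OK], height=3
All nodes satisfy the balance condition.
Result: Balanced


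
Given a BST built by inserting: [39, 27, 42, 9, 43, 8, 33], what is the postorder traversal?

Tree insertion order: [39, 27, 42, 9, 43, 8, 33]
Tree (level-order array): [39, 27, 42, 9, 33, None, 43, 8]
Postorder traversal: [8, 9, 33, 27, 43, 42, 39]


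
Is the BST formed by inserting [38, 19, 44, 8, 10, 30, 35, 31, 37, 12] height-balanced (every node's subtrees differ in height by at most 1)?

Tree (level-order array): [38, 19, 44, 8, 30, None, None, None, 10, None, 35, None, 12, 31, 37]
Definition: a tree is height-balanced if, at every node, |h(left) - h(right)| <= 1 (empty subtree has height -1).
Bottom-up per-node check:
  node 12: h_left=-1, h_right=-1, diff=0 [OK], height=0
  node 10: h_left=-1, h_right=0, diff=1 [OK], height=1
  node 8: h_left=-1, h_right=1, diff=2 [FAIL (|-1-1|=2 > 1)], height=2
  node 31: h_left=-1, h_right=-1, diff=0 [OK], height=0
  node 37: h_left=-1, h_right=-1, diff=0 [OK], height=0
  node 35: h_left=0, h_right=0, diff=0 [OK], height=1
  node 30: h_left=-1, h_right=1, diff=2 [FAIL (|-1-1|=2 > 1)], height=2
  node 19: h_left=2, h_right=2, diff=0 [OK], height=3
  node 44: h_left=-1, h_right=-1, diff=0 [OK], height=0
  node 38: h_left=3, h_right=0, diff=3 [FAIL (|3-0|=3 > 1)], height=4
Node 8 violates the condition: |-1 - 1| = 2 > 1.
Result: Not balanced


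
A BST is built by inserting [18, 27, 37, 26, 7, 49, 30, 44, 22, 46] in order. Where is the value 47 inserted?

Starting tree (level order): [18, 7, 27, None, None, 26, 37, 22, None, 30, 49, None, None, None, None, 44, None, None, 46]
Insertion path: 18 -> 27 -> 37 -> 49 -> 44 -> 46
Result: insert 47 as right child of 46
Final tree (level order): [18, 7, 27, None, None, 26, 37, 22, None, 30, 49, None, None, None, None, 44, None, None, 46, None, 47]


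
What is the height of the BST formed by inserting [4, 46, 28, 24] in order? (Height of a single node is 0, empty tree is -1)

Insertion order: [4, 46, 28, 24]
Tree (level-order array): [4, None, 46, 28, None, 24]
Compute height bottom-up (empty subtree = -1):
  height(24) = 1 + max(-1, -1) = 0
  height(28) = 1 + max(0, -1) = 1
  height(46) = 1 + max(1, -1) = 2
  height(4) = 1 + max(-1, 2) = 3
Height = 3


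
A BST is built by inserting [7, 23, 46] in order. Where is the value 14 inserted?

Starting tree (level order): [7, None, 23, None, 46]
Insertion path: 7 -> 23
Result: insert 14 as left child of 23
Final tree (level order): [7, None, 23, 14, 46]


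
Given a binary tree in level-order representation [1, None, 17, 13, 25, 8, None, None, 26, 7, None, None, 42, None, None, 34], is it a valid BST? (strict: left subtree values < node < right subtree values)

Level-order array: [1, None, 17, 13, 25, 8, None, None, 26, 7, None, None, 42, None, None, 34]
Validate using subtree bounds (lo, hi): at each node, require lo < value < hi,
then recurse left with hi=value and right with lo=value.
Preorder trace (stopping at first violation):
  at node 1 with bounds (-inf, +inf): OK
  at node 17 with bounds (1, +inf): OK
  at node 13 with bounds (1, 17): OK
  at node 8 with bounds (1, 13): OK
  at node 7 with bounds (1, 8): OK
  at node 25 with bounds (17, +inf): OK
  at node 26 with bounds (25, +inf): OK
  at node 42 with bounds (26, +inf): OK
  at node 34 with bounds (26, 42): OK
No violation found at any node.
Result: Valid BST


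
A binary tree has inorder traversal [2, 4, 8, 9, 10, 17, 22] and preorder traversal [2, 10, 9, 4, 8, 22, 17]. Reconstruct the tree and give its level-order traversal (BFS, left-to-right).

Inorder:  [2, 4, 8, 9, 10, 17, 22]
Preorder: [2, 10, 9, 4, 8, 22, 17]
Algorithm: preorder visits root first, so consume preorder in order;
for each root, split the current inorder slice at that value into
left-subtree inorder and right-subtree inorder, then recurse.
Recursive splits:
  root=2; inorder splits into left=[], right=[4, 8, 9, 10, 17, 22]
  root=10; inorder splits into left=[4, 8, 9], right=[17, 22]
  root=9; inorder splits into left=[4, 8], right=[]
  root=4; inorder splits into left=[], right=[8]
  root=8; inorder splits into left=[], right=[]
  root=22; inorder splits into left=[17], right=[]
  root=17; inorder splits into left=[], right=[]
Reconstructed level-order: [2, 10, 9, 22, 4, 17, 8]


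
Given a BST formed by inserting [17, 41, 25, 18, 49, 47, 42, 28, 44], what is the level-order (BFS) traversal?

Tree insertion order: [17, 41, 25, 18, 49, 47, 42, 28, 44]
Tree (level-order array): [17, None, 41, 25, 49, 18, 28, 47, None, None, None, None, None, 42, None, None, 44]
BFS from the root, enqueuing left then right child of each popped node:
  queue [17] -> pop 17, enqueue [41], visited so far: [17]
  queue [41] -> pop 41, enqueue [25, 49], visited so far: [17, 41]
  queue [25, 49] -> pop 25, enqueue [18, 28], visited so far: [17, 41, 25]
  queue [49, 18, 28] -> pop 49, enqueue [47], visited so far: [17, 41, 25, 49]
  queue [18, 28, 47] -> pop 18, enqueue [none], visited so far: [17, 41, 25, 49, 18]
  queue [28, 47] -> pop 28, enqueue [none], visited so far: [17, 41, 25, 49, 18, 28]
  queue [47] -> pop 47, enqueue [42], visited so far: [17, 41, 25, 49, 18, 28, 47]
  queue [42] -> pop 42, enqueue [44], visited so far: [17, 41, 25, 49, 18, 28, 47, 42]
  queue [44] -> pop 44, enqueue [none], visited so far: [17, 41, 25, 49, 18, 28, 47, 42, 44]
Result: [17, 41, 25, 49, 18, 28, 47, 42, 44]


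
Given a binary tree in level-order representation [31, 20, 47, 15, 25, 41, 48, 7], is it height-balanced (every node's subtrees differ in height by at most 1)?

Tree (level-order array): [31, 20, 47, 15, 25, 41, 48, 7]
Definition: a tree is height-balanced if, at every node, |h(left) - h(right)| <= 1 (empty subtree has height -1).
Bottom-up per-node check:
  node 7: h_left=-1, h_right=-1, diff=0 [OK], height=0
  node 15: h_left=0, h_right=-1, diff=1 [OK], height=1
  node 25: h_left=-1, h_right=-1, diff=0 [OK], height=0
  node 20: h_left=1, h_right=0, diff=1 [OK], height=2
  node 41: h_left=-1, h_right=-1, diff=0 [OK], height=0
  node 48: h_left=-1, h_right=-1, diff=0 [OK], height=0
  node 47: h_left=0, h_right=0, diff=0 [OK], height=1
  node 31: h_left=2, h_right=1, diff=1 [OK], height=3
All nodes satisfy the balance condition.
Result: Balanced


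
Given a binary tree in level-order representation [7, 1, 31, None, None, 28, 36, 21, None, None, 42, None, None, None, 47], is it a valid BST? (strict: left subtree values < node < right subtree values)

Level-order array: [7, 1, 31, None, None, 28, 36, 21, None, None, 42, None, None, None, 47]
Validate using subtree bounds (lo, hi): at each node, require lo < value < hi,
then recurse left with hi=value and right with lo=value.
Preorder trace (stopping at first violation):
  at node 7 with bounds (-inf, +inf): OK
  at node 1 with bounds (-inf, 7): OK
  at node 31 with bounds (7, +inf): OK
  at node 28 with bounds (7, 31): OK
  at node 21 with bounds (7, 28): OK
  at node 36 with bounds (31, +inf): OK
  at node 42 with bounds (36, +inf): OK
  at node 47 with bounds (42, +inf): OK
No violation found at any node.
Result: Valid BST


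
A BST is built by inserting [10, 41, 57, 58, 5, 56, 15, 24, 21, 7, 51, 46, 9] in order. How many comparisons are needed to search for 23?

Search path for 23: 10 -> 41 -> 15 -> 24 -> 21
Found: False
Comparisons: 5


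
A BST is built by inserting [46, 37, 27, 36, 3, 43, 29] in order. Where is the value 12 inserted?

Starting tree (level order): [46, 37, None, 27, 43, 3, 36, None, None, None, None, 29]
Insertion path: 46 -> 37 -> 27 -> 3
Result: insert 12 as right child of 3
Final tree (level order): [46, 37, None, 27, 43, 3, 36, None, None, None, 12, 29]


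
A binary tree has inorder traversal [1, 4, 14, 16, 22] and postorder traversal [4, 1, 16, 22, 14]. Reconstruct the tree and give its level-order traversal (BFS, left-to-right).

Inorder:   [1, 4, 14, 16, 22]
Postorder: [4, 1, 16, 22, 14]
Algorithm: postorder visits root last, so walk postorder right-to-left;
each value is the root of the current inorder slice — split it at that
value, recurse on the right subtree first, then the left.
Recursive splits:
  root=14; inorder splits into left=[1, 4], right=[16, 22]
  root=22; inorder splits into left=[16], right=[]
  root=16; inorder splits into left=[], right=[]
  root=1; inorder splits into left=[], right=[4]
  root=4; inorder splits into left=[], right=[]
Reconstructed level-order: [14, 1, 22, 4, 16]


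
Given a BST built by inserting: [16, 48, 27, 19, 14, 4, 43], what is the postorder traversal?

Tree insertion order: [16, 48, 27, 19, 14, 4, 43]
Tree (level-order array): [16, 14, 48, 4, None, 27, None, None, None, 19, 43]
Postorder traversal: [4, 14, 19, 43, 27, 48, 16]


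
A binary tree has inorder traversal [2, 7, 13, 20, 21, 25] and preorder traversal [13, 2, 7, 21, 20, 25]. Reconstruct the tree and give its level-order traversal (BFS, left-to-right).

Inorder:  [2, 7, 13, 20, 21, 25]
Preorder: [13, 2, 7, 21, 20, 25]
Algorithm: preorder visits root first, so consume preorder in order;
for each root, split the current inorder slice at that value into
left-subtree inorder and right-subtree inorder, then recurse.
Recursive splits:
  root=13; inorder splits into left=[2, 7], right=[20, 21, 25]
  root=2; inorder splits into left=[], right=[7]
  root=7; inorder splits into left=[], right=[]
  root=21; inorder splits into left=[20], right=[25]
  root=20; inorder splits into left=[], right=[]
  root=25; inorder splits into left=[], right=[]
Reconstructed level-order: [13, 2, 21, 7, 20, 25]


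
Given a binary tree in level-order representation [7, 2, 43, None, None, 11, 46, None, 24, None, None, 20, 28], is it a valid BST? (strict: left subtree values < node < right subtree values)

Level-order array: [7, 2, 43, None, None, 11, 46, None, 24, None, None, 20, 28]
Validate using subtree bounds (lo, hi): at each node, require lo < value < hi,
then recurse left with hi=value and right with lo=value.
Preorder trace (stopping at first violation):
  at node 7 with bounds (-inf, +inf): OK
  at node 2 with bounds (-inf, 7): OK
  at node 43 with bounds (7, +inf): OK
  at node 11 with bounds (7, 43): OK
  at node 24 with bounds (11, 43): OK
  at node 20 with bounds (11, 24): OK
  at node 28 with bounds (24, 43): OK
  at node 46 with bounds (43, +inf): OK
No violation found at any node.
Result: Valid BST


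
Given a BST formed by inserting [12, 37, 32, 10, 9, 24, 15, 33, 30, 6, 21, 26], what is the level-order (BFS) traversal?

Tree insertion order: [12, 37, 32, 10, 9, 24, 15, 33, 30, 6, 21, 26]
Tree (level-order array): [12, 10, 37, 9, None, 32, None, 6, None, 24, 33, None, None, 15, 30, None, None, None, 21, 26]
BFS from the root, enqueuing left then right child of each popped node:
  queue [12] -> pop 12, enqueue [10, 37], visited so far: [12]
  queue [10, 37] -> pop 10, enqueue [9], visited so far: [12, 10]
  queue [37, 9] -> pop 37, enqueue [32], visited so far: [12, 10, 37]
  queue [9, 32] -> pop 9, enqueue [6], visited so far: [12, 10, 37, 9]
  queue [32, 6] -> pop 32, enqueue [24, 33], visited so far: [12, 10, 37, 9, 32]
  queue [6, 24, 33] -> pop 6, enqueue [none], visited so far: [12, 10, 37, 9, 32, 6]
  queue [24, 33] -> pop 24, enqueue [15, 30], visited so far: [12, 10, 37, 9, 32, 6, 24]
  queue [33, 15, 30] -> pop 33, enqueue [none], visited so far: [12, 10, 37, 9, 32, 6, 24, 33]
  queue [15, 30] -> pop 15, enqueue [21], visited so far: [12, 10, 37, 9, 32, 6, 24, 33, 15]
  queue [30, 21] -> pop 30, enqueue [26], visited so far: [12, 10, 37, 9, 32, 6, 24, 33, 15, 30]
  queue [21, 26] -> pop 21, enqueue [none], visited so far: [12, 10, 37, 9, 32, 6, 24, 33, 15, 30, 21]
  queue [26] -> pop 26, enqueue [none], visited so far: [12, 10, 37, 9, 32, 6, 24, 33, 15, 30, 21, 26]
Result: [12, 10, 37, 9, 32, 6, 24, 33, 15, 30, 21, 26]


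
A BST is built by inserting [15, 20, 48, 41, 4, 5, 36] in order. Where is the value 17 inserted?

Starting tree (level order): [15, 4, 20, None, 5, None, 48, None, None, 41, None, 36]
Insertion path: 15 -> 20
Result: insert 17 as left child of 20
Final tree (level order): [15, 4, 20, None, 5, 17, 48, None, None, None, None, 41, None, 36]


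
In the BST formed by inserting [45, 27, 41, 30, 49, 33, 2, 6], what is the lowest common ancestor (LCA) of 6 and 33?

Tree insertion order: [45, 27, 41, 30, 49, 33, 2, 6]
Tree (level-order array): [45, 27, 49, 2, 41, None, None, None, 6, 30, None, None, None, None, 33]
In a BST, the LCA of p=6, q=33 is the first node v on the
root-to-leaf path with p <= v <= q (go left if both < v, right if both > v).
Walk from root:
  at 45: both 6 and 33 < 45, go left
  at 27: 6 <= 27 <= 33, this is the LCA
LCA = 27


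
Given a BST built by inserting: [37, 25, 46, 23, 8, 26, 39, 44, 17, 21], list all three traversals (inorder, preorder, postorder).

Tree insertion order: [37, 25, 46, 23, 8, 26, 39, 44, 17, 21]
Tree (level-order array): [37, 25, 46, 23, 26, 39, None, 8, None, None, None, None, 44, None, 17, None, None, None, 21]
Inorder (L, root, R): [8, 17, 21, 23, 25, 26, 37, 39, 44, 46]
Preorder (root, L, R): [37, 25, 23, 8, 17, 21, 26, 46, 39, 44]
Postorder (L, R, root): [21, 17, 8, 23, 26, 25, 44, 39, 46, 37]


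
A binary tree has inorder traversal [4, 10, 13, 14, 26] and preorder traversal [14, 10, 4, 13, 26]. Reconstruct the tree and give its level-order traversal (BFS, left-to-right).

Inorder:  [4, 10, 13, 14, 26]
Preorder: [14, 10, 4, 13, 26]
Algorithm: preorder visits root first, so consume preorder in order;
for each root, split the current inorder slice at that value into
left-subtree inorder and right-subtree inorder, then recurse.
Recursive splits:
  root=14; inorder splits into left=[4, 10, 13], right=[26]
  root=10; inorder splits into left=[4], right=[13]
  root=4; inorder splits into left=[], right=[]
  root=13; inorder splits into left=[], right=[]
  root=26; inorder splits into left=[], right=[]
Reconstructed level-order: [14, 10, 26, 4, 13]
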